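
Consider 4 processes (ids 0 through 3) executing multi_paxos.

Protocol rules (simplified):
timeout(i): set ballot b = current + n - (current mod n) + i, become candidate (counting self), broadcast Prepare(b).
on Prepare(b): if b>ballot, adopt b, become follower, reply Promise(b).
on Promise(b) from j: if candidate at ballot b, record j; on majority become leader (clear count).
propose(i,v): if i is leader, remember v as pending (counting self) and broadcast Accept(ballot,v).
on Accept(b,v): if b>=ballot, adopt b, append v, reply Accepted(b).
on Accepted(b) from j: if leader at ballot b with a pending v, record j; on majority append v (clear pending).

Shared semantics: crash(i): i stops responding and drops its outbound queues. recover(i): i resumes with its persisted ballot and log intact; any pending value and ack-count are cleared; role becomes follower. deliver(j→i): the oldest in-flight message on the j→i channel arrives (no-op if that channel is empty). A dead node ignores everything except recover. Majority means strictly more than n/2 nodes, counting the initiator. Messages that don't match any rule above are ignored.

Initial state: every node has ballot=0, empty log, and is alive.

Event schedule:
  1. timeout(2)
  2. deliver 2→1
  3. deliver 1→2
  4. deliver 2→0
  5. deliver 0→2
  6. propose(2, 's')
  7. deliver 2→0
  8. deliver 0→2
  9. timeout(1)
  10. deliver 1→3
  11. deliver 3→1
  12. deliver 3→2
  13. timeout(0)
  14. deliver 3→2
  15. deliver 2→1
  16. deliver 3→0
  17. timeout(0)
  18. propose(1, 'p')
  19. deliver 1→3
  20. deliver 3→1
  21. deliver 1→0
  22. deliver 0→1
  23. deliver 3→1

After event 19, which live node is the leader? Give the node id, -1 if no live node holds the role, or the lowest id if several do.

2

e1 timeout(2): 2[cand,b=6,-]
e2 deliver 2→1: 1[foll,b=6,-]
e3 deliver 1→2: ·
e4 deliver 2→0: 0[foll,b=6,-]
e5 deliver 0→2: 2[lead,b=6,-]
e6 propose(2,'s'): ·
e7 deliver 2→0: 0[foll,b=6,s]
e8 deliver 0→2: ·
e9 timeout(1): 1[cand,b=9,-]
e10 deliver 1→3: 3[foll,b=9,-]
e11 deliver 3→1: ·
e12 deliver 3→2: ·
e13 timeout(0): 0[cand,b=8,s]
e14 deliver 3→2: ·
e15 deliver 2→1: ·
e16 deliver 3→0: ·
e17 timeout(0): 0[cand,b=12,s]
e18 propose(1,'p'): ·
e19 deliver 1→3: ·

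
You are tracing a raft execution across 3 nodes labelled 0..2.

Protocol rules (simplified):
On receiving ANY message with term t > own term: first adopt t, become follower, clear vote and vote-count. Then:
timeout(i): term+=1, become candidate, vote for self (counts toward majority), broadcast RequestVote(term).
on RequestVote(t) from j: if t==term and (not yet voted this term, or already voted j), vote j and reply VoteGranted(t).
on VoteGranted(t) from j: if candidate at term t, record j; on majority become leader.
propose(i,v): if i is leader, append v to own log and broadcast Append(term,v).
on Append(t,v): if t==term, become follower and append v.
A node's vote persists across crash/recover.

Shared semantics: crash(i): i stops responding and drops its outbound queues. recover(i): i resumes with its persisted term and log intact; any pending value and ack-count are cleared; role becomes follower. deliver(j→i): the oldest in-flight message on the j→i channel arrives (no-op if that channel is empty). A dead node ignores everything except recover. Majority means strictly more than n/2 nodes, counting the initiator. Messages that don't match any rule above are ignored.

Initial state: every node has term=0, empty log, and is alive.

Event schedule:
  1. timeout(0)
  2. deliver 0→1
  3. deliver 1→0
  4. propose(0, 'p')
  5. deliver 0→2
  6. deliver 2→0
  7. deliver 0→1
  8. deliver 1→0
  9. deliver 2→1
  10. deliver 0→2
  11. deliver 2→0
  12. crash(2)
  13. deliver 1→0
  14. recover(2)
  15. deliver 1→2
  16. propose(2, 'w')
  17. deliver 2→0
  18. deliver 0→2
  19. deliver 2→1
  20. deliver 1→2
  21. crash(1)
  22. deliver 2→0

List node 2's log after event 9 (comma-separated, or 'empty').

e1 timeout(0): 0[cand,t=1,-]
e2 deliver 0→1: 1[foll,t=1,-]
e3 deliver 1→0: 0[lead,t=1,-]
e4 propose(0,'p'): 0[lead,t=1,p]
e5 deliver 0→2: 2[foll,t=1,-]
e6 deliver 2→0: ·
e7 deliver 0→1: 1[foll,t=1,p]
e8 deliver 1→0: ·
e9 deliver 2→1: ·

empty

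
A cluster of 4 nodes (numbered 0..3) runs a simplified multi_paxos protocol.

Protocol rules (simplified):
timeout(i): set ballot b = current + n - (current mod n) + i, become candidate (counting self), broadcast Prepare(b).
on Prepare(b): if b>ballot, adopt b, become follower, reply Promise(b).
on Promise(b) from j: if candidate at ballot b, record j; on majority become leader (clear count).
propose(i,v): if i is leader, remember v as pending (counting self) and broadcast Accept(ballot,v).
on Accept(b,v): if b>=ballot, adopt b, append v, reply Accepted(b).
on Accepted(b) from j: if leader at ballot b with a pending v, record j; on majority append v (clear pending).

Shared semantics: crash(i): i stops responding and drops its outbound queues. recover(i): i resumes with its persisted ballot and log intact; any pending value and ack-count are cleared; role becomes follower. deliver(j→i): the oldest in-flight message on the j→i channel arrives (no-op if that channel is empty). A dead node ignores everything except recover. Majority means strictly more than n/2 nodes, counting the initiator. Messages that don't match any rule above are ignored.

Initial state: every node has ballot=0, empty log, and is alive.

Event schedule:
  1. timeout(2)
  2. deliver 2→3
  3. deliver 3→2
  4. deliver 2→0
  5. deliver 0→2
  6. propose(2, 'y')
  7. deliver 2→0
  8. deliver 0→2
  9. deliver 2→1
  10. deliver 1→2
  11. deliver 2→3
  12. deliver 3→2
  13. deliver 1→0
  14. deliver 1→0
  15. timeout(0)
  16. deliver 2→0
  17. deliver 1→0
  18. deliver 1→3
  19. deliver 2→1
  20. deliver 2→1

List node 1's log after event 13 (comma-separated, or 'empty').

step 1 timeout(2): 2={cand,b=6,log=-}
step 2 deliver 2→3: 3={foll,b=6,log=-}
step 3 deliver 3→2: —
step 4 deliver 2→0: 0={foll,b=6,log=-}
step 5 deliver 0→2: 2={lead,b=6,log=-}
step 6 propose(2,'y'): —
step 7 deliver 2→0: 0={foll,b=6,log=y}
step 8 deliver 0→2: —
step 9 deliver 2→1: 1={foll,b=6,log=-}
step 10 deliver 1→2: —
step 11 deliver 2→3: 3={foll,b=6,log=y}
step 12 deliver 3→2: 2={lead,b=6,log=y}
step 13 deliver 1→0: —

empty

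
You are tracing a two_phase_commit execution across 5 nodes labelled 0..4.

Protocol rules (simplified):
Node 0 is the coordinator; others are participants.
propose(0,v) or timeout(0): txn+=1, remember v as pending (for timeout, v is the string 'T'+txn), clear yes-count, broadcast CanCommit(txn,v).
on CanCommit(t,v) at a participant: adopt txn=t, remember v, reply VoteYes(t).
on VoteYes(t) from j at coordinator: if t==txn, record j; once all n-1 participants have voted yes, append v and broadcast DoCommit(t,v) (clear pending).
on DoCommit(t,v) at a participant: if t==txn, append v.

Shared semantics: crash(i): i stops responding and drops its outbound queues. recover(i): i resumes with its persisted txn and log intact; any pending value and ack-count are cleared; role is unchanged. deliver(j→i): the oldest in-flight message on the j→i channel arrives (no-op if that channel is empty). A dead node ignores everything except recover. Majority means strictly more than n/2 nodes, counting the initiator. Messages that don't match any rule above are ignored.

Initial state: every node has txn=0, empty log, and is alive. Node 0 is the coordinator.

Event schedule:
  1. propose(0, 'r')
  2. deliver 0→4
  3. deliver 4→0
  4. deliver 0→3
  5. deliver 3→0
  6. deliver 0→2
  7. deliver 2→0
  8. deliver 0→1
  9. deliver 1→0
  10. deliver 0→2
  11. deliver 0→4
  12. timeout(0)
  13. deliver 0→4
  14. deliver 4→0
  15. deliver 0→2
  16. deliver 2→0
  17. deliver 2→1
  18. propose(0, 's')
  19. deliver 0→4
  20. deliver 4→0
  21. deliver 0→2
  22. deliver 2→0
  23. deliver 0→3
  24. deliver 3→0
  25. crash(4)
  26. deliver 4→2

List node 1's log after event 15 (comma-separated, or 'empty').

after 1 — propose(0,'r'): n0:coor/t1/[-]
after 2 — deliver 0→4: n4:part/t1/[-]
after 3 — deliver 4→0: ·
after 4 — deliver 0→3: n3:part/t1/[-]
after 5 — deliver 3→0: ·
after 6 — deliver 0→2: n2:part/t1/[-]
after 7 — deliver 2→0: ·
after 8 — deliver 0→1: n1:part/t1/[-]
after 9 — deliver 1→0: n0:coor/t1/[r]
after 10 — deliver 0→2: n2:part/t1/[r]
after 11 — deliver 0→4: n4:part/t1/[r]
after 12 — timeout(0): n0:coor/t2/[r]
after 13 — deliver 0→4: n4:part/t2/[r]
after 14 — deliver 4→0: ·
after 15 — deliver 0→2: n2:part/t2/[r]

empty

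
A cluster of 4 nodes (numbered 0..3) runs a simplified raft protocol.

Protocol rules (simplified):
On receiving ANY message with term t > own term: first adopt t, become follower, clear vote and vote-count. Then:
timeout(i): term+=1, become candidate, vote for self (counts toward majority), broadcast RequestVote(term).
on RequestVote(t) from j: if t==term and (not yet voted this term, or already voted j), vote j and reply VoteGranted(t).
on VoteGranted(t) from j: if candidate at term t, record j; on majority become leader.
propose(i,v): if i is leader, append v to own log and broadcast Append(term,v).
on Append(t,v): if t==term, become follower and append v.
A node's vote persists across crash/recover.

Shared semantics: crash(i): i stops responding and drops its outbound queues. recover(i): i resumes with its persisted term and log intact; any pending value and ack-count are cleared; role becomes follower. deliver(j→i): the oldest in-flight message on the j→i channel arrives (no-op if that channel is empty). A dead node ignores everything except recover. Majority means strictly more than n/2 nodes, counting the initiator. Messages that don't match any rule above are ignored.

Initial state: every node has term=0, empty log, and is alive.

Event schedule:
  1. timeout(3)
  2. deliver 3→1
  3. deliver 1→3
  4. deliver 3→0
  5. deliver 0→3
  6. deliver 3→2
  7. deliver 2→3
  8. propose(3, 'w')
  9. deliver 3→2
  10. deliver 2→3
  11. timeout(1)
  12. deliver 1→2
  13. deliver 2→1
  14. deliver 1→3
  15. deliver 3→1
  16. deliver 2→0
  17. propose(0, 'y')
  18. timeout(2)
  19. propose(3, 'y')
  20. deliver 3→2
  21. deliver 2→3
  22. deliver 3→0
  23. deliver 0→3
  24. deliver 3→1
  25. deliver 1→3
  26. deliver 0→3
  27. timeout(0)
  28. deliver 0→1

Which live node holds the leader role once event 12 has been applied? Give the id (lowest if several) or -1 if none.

3

step 1 timeout(3): 3={cand,t=1,log=-}
step 2 deliver 3→1: 1={foll,t=1,log=-}
step 3 deliver 1→3: —
step 4 deliver 3→0: 0={foll,t=1,log=-}
step 5 deliver 0→3: 3={lead,t=1,log=-}
step 6 deliver 3→2: 2={foll,t=1,log=-}
step 7 deliver 2→3: —
step 8 propose(3,'w'): 3={lead,t=1,log=w}
step 9 deliver 3→2: 2={foll,t=1,log=w}
step 10 deliver 2→3: —
step 11 timeout(1): 1={cand,t=2,log=-}
step 12 deliver 1→2: 2={foll,t=2,log=w}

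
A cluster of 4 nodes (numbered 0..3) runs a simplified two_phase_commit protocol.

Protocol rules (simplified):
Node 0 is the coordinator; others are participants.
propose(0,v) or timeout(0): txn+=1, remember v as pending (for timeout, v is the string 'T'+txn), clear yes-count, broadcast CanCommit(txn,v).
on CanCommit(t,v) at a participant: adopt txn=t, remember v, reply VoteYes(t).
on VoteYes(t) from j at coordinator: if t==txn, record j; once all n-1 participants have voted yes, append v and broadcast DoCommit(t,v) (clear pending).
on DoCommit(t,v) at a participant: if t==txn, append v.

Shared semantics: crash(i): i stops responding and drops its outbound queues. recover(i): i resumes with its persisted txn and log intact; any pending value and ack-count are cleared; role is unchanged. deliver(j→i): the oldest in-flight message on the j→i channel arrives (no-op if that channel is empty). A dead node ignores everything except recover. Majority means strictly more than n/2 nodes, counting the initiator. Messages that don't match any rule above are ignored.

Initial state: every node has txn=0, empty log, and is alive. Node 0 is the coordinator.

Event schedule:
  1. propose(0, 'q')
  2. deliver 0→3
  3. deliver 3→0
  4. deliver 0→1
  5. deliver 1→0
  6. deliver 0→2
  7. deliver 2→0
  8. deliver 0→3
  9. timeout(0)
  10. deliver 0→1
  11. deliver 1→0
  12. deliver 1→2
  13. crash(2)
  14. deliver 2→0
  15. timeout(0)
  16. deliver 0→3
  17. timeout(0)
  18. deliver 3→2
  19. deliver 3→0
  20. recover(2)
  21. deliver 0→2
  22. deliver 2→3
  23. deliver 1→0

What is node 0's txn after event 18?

4

step 1 propose(0,'q'): 0={coor,t=1,log=-}
step 2 deliver 0→3: 3={part,t=1,log=-}
step 3 deliver 3→0: —
step 4 deliver 0→1: 1={part,t=1,log=-}
step 5 deliver 1→0: —
step 6 deliver 0→2: 2={part,t=1,log=-}
step 7 deliver 2→0: 0={coor,t=1,log=q}
step 8 deliver 0→3: 3={part,t=1,log=q}
step 9 timeout(0): 0={coor,t=2,log=q}
step 10 deliver 0→1: 1={part,t=1,log=q}
step 11 deliver 1→0: —
step 12 deliver 1→2: —
step 13 crash(2): 2={✗part,t=1,log=-}
step 14 deliver 2→0: —
step 15 timeout(0): 0={coor,t=3,log=q}
step 16 deliver 0→3: 3={part,t=2,log=q}
step 17 timeout(0): 0={coor,t=4,log=q}
step 18 deliver 3→2: —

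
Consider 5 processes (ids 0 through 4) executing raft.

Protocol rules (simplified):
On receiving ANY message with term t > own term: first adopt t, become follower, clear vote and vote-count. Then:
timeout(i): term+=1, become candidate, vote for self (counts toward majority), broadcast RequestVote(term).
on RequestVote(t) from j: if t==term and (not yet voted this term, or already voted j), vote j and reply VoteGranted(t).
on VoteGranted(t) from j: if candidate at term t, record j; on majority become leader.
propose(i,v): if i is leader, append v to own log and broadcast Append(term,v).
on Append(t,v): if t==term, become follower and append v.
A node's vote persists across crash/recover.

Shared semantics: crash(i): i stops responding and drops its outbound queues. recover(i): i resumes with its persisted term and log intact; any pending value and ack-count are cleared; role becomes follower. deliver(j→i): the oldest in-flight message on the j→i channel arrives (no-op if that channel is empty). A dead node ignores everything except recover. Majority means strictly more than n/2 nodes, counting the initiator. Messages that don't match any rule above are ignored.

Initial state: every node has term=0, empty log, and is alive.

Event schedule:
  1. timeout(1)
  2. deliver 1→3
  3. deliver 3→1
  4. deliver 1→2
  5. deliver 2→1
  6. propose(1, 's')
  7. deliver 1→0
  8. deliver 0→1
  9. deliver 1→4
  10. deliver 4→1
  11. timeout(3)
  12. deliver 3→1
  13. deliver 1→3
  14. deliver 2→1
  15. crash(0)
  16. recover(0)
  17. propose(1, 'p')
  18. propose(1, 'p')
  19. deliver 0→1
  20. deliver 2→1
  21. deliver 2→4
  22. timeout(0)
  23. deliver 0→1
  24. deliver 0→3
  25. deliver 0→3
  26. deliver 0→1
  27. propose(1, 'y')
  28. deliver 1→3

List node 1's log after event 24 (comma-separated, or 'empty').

step 1 timeout(1): 1={cand,t=1,log=-}
step 2 deliver 1→3: 3={foll,t=1,log=-}
step 3 deliver 3→1: —
step 4 deliver 1→2: 2={foll,t=1,log=-}
step 5 deliver 2→1: 1={lead,t=1,log=-}
step 6 propose(1,'s'): 1={lead,t=1,log=s}
step 7 deliver 1→0: 0={foll,t=1,log=-}
step 8 deliver 0→1: —
step 9 deliver 1→4: 4={foll,t=1,log=-}
step 10 deliver 4→1: —
step 11 timeout(3): 3={cand,t=2,log=-}
step 12 deliver 3→1: 1={foll,t=2,log=s}
step 13 deliver 1→3: —
step 14 deliver 2→1: —
step 15 crash(0): 0={✗foll,t=1,log=-}
step 16 recover(0): 0={foll,t=1,log=-}
step 17 propose(1,'p'): —
step 18 propose(1,'p'): —
step 19 deliver 0→1: —
step 20 deliver 2→1: —
step 21 deliver 2→4: —
step 22 timeout(0): 0={cand,t=2,log=-}
step 23 deliver 0→1: —
step 24 deliver 0→3: —

s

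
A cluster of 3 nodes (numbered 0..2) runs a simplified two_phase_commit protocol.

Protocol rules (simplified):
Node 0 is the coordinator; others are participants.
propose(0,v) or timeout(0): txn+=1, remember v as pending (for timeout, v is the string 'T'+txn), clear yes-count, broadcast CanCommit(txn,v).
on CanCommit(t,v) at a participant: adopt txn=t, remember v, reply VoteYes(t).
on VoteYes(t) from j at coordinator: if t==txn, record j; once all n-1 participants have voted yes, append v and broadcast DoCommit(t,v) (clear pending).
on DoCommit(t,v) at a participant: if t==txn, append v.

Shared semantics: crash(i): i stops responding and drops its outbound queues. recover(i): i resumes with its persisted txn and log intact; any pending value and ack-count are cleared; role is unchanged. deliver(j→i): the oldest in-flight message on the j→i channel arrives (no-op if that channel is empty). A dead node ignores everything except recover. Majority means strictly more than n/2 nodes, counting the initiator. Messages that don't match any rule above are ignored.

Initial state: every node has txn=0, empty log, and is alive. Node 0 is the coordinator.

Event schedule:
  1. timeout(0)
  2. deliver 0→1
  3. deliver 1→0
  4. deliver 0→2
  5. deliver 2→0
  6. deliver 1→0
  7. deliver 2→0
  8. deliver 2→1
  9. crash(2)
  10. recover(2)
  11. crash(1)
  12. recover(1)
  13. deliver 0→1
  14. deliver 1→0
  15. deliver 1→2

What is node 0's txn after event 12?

1. timeout(0):  <0:coor t1 ->
2. deliver 0→1:  <1:part t1 ->
3. deliver 1→0:  nop
4. deliver 0→2:  <2:part t1 ->
5. deliver 2→0:  <0:coor t1 T1>
6. deliver 1→0:  nop
7. deliver 2→0:  nop
8. deliver 2→1:  nop
9. crash(2):  <2:✗part t1 ->
10. recover(2):  <2:part t1 ->
11. crash(1):  <1:✗part t1 ->
12. recover(1):  <1:part t1 ->

1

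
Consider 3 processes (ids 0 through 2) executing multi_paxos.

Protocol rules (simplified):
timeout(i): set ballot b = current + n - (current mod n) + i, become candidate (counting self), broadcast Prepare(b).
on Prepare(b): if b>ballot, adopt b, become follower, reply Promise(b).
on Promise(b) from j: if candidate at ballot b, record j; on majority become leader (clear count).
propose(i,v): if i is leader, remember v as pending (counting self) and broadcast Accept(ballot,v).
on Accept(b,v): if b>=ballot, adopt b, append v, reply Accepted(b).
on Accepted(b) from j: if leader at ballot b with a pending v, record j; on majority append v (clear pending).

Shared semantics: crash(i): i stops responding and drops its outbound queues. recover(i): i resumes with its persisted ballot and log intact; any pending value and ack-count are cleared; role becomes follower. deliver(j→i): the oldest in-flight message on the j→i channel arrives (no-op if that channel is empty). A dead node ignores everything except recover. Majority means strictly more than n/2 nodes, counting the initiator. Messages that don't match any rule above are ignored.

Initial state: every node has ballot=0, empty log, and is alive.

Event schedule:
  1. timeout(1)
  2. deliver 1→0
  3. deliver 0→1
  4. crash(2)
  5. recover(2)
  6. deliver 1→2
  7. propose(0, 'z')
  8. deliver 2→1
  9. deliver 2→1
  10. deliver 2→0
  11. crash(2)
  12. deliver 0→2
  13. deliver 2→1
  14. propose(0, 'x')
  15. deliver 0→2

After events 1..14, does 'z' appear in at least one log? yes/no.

after 1 — timeout(1): n1:cand/b4/[-]
after 2 — deliver 1→0: n0:foll/b4/[-]
after 3 — deliver 0→1: n1:lead/b4/[-]
after 4 — crash(2): n2:✗foll/b0/[-]
after 5 — recover(2): n2:foll/b0/[-]
after 6 — deliver 1→2: n2:foll/b4/[-]
after 7 — propose(0,'z'): ·
after 8 — deliver 2→1: ·
after 9 — deliver 2→1: ·
after 10 — deliver 2→0: ·
after 11 — crash(2): n2:✗foll/b4/[-]
after 12 — deliver 0→2: ·
after 13 — deliver 2→1: ·
after 14 — propose(0,'x'): ·

no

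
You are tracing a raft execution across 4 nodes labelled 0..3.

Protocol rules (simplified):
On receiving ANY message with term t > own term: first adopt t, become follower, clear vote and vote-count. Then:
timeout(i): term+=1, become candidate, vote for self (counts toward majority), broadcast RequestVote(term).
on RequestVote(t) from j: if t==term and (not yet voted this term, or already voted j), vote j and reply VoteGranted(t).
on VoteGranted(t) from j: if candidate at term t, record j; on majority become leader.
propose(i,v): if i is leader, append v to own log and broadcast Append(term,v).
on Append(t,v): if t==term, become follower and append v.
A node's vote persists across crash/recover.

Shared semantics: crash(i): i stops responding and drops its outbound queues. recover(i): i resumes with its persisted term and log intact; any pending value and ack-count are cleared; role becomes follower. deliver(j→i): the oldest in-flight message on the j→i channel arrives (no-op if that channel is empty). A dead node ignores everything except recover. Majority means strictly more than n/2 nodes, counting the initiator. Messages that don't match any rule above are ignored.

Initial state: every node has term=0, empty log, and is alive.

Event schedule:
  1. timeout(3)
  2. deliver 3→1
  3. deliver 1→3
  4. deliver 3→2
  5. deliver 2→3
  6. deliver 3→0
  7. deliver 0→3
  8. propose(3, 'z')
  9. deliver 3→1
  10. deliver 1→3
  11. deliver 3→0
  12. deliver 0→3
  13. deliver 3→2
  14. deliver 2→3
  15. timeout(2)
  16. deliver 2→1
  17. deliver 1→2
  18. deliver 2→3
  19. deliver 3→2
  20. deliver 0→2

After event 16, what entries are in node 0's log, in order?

z

e1 timeout(3): 3[cand,t=1,-]
e2 deliver 3→1: 1[foll,t=1,-]
e3 deliver 1→3: ·
e4 deliver 3→2: 2[foll,t=1,-]
e5 deliver 2→3: 3[lead,t=1,-]
e6 deliver 3→0: 0[foll,t=1,-]
e7 deliver 0→3: ·
e8 propose(3,'z'): 3[lead,t=1,z]
e9 deliver 3→1: 1[foll,t=1,z]
e10 deliver 1→3: ·
e11 deliver 3→0: 0[foll,t=1,z]
e12 deliver 0→3: ·
e13 deliver 3→2: 2[foll,t=1,z]
e14 deliver 2→3: ·
e15 timeout(2): 2[cand,t=2,z]
e16 deliver 2→1: 1[foll,t=2,z]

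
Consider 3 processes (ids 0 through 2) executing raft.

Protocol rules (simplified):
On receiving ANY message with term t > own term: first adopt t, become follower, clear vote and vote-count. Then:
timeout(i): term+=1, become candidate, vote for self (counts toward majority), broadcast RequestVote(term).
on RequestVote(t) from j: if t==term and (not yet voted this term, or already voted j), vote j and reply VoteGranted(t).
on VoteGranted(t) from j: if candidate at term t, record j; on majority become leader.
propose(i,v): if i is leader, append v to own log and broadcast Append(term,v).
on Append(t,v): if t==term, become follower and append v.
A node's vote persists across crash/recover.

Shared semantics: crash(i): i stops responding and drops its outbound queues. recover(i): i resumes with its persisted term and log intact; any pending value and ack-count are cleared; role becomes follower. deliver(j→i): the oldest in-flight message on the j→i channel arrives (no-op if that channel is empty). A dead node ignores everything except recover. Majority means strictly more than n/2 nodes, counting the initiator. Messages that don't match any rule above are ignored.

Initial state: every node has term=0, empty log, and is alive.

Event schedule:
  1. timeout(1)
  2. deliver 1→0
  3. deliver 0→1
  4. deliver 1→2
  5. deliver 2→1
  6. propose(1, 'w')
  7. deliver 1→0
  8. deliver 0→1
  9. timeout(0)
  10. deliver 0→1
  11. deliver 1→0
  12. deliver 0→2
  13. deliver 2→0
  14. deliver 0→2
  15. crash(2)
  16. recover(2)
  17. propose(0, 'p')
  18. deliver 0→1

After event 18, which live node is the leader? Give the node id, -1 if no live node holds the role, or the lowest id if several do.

e1 timeout(1): 1[cand,t=1,-]
e2 deliver 1→0: 0[foll,t=1,-]
e3 deliver 0→1: 1[lead,t=1,-]
e4 deliver 1→2: 2[foll,t=1,-]
e5 deliver 2→1: ·
e6 propose(1,'w'): 1[lead,t=1,w]
e7 deliver 1→0: 0[foll,t=1,w]
e8 deliver 0→1: ·
e9 timeout(0): 0[cand,t=2,w]
e10 deliver 0→1: 1[foll,t=2,w]
e11 deliver 1→0: 0[lead,t=2,w]
e12 deliver 0→2: 2[foll,t=2,-]
e13 deliver 2→0: ·
e14 deliver 0→2: ·
e15 crash(2): 2[✗foll,t=2,-]
e16 recover(2): 2[foll,t=2,-]
e17 propose(0,'p'): 0[lead,t=2,w,p]
e18 deliver 0→1: 1[foll,t=2,w,p]

0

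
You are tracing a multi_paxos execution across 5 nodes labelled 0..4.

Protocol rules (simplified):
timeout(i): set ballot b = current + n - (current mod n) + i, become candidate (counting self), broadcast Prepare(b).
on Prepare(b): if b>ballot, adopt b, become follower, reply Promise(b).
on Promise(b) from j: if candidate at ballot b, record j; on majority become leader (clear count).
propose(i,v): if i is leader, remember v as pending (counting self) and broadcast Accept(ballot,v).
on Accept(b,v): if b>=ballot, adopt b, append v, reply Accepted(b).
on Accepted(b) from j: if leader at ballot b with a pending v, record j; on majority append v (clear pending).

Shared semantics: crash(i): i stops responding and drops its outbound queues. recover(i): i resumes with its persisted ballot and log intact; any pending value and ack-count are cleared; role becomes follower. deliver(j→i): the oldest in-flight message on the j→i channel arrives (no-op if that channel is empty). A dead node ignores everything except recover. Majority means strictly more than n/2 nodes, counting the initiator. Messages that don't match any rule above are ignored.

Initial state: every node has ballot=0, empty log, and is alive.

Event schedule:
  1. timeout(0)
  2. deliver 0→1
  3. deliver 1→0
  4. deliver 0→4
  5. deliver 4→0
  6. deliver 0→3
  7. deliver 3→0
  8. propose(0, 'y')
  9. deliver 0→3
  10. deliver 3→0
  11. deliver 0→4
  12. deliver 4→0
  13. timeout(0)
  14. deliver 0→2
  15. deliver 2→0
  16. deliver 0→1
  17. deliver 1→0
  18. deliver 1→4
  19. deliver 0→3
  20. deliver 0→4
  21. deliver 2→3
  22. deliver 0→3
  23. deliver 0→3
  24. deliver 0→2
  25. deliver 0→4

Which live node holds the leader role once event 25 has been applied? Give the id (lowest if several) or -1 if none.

e1 timeout(0): 0[cand,b=5,-]
e2 deliver 0→1: 1[foll,b=5,-]
e3 deliver 1→0: ·
e4 deliver 0→4: 4[foll,b=5,-]
e5 deliver 4→0: 0[lead,b=5,-]
e6 deliver 0→3: 3[foll,b=5,-]
e7 deliver 3→0: ·
e8 propose(0,'y'): ·
e9 deliver 0→3: 3[foll,b=5,y]
e10 deliver 3→0: ·
e11 deliver 0→4: 4[foll,b=5,y]
e12 deliver 4→0: 0[lead,b=5,y]
e13 timeout(0): 0[cand,b=10,y]
e14 deliver 0→2: 2[foll,b=5,-]
e15 deliver 2→0: ·
e16 deliver 0→1: 1[foll,b=5,y]
e17 deliver 1→0: ·
e18 deliver 1→4: ·
e19 deliver 0→3: 3[foll,b=10,y]
e20 deliver 0→4: 4[foll,b=10,y]
e21 deliver 2→3: ·
e22 deliver 0→3: ·
e23 deliver 0→3: ·
e24 deliver 0→2: 2[foll,b=5,y]
e25 deliver 0→4: ·

-1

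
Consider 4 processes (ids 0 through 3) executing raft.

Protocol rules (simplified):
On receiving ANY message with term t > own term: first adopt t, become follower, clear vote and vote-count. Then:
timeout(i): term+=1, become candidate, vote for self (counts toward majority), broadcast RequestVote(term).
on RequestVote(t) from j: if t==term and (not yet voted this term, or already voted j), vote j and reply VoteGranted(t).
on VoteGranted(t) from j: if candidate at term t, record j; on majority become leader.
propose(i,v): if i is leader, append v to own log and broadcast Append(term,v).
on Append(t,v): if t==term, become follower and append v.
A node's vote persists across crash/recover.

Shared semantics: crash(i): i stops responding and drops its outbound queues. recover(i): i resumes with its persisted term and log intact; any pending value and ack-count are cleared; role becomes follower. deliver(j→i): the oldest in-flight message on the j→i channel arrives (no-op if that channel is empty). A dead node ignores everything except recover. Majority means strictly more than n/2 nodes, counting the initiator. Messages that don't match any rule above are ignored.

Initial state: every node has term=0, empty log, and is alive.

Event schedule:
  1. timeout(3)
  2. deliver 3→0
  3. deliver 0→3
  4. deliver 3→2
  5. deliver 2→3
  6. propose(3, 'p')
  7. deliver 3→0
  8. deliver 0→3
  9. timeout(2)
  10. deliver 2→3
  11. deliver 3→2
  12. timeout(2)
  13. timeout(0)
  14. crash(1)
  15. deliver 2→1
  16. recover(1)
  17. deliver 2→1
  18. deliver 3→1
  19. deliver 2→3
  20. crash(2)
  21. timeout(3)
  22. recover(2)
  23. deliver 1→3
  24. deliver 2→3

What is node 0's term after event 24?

1. timeout(3):  <3:cand t1 ->
2. deliver 3→0:  <0:foll t1 ->
3. deliver 0→3:  nop
4. deliver 3→2:  <2:foll t1 ->
5. deliver 2→3:  <3:lead t1 ->
6. propose(3,'p'):  <3:lead t1 p>
7. deliver 3→0:  <0:foll t1 p>
8. deliver 0→3:  nop
9. timeout(2):  <2:cand t2 ->
10. deliver 2→3:  <3:foll t2 p>
11. deliver 3→2:  nop
12. timeout(2):  <2:cand t3 ->
13. timeout(0):  <0:cand t2 p>
14. crash(1):  <1:✗foll t0 ->
15. deliver 2→1:  nop
16. recover(1):  <1:foll t0 ->
17. deliver 2→1:  <1:foll t2 ->
18. deliver 3→1:  nop
19. deliver 2→3:  <3:foll t3 p>
20. crash(2):  <2:✗cand t3 ->
21. timeout(3):  <3:cand t4 p>
22. recover(2):  <2:foll t3 ->
23. deliver 1→3:  nop
24. deliver 2→3:  nop

2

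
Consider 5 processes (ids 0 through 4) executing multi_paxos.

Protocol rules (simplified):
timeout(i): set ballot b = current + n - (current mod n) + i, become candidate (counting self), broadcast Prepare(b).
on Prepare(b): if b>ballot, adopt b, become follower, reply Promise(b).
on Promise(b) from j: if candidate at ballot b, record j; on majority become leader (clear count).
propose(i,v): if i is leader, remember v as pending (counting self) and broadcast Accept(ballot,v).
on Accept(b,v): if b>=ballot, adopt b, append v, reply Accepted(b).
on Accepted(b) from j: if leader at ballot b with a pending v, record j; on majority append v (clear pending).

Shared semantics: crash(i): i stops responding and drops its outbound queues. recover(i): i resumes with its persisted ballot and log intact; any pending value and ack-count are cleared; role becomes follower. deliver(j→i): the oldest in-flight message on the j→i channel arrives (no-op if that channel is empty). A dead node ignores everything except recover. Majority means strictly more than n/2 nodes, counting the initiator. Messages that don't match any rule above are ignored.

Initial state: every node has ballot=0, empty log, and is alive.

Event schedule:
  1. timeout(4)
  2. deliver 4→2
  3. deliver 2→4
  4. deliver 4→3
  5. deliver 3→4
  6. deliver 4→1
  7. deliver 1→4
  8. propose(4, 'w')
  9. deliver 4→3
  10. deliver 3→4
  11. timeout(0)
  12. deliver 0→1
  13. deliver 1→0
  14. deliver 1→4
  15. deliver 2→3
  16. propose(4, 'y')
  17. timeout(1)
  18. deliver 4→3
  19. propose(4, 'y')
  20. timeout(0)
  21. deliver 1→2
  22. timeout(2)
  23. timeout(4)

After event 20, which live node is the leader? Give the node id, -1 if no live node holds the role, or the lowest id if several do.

4

step 1 timeout(4): 4={cand,b=9,log=-}
step 2 deliver 4→2: 2={foll,b=9,log=-}
step 3 deliver 2→4: —
step 4 deliver 4→3: 3={foll,b=9,log=-}
step 5 deliver 3→4: 4={lead,b=9,log=-}
step 6 deliver 4→1: 1={foll,b=9,log=-}
step 7 deliver 1→4: —
step 8 propose(4,'w'): —
step 9 deliver 4→3: 3={foll,b=9,log=w}
step 10 deliver 3→4: —
step 11 timeout(0): 0={cand,b=5,log=-}
step 12 deliver 0→1: —
step 13 deliver 1→0: —
step 14 deliver 1→4: —
step 15 deliver 2→3: —
step 16 propose(4,'y'): —
step 17 timeout(1): 1={cand,b=11,log=-}
step 18 deliver 4→3: 3={foll,b=9,log=w,y}
step 19 propose(4,'y'): —
step 20 timeout(0): 0={cand,b=10,log=-}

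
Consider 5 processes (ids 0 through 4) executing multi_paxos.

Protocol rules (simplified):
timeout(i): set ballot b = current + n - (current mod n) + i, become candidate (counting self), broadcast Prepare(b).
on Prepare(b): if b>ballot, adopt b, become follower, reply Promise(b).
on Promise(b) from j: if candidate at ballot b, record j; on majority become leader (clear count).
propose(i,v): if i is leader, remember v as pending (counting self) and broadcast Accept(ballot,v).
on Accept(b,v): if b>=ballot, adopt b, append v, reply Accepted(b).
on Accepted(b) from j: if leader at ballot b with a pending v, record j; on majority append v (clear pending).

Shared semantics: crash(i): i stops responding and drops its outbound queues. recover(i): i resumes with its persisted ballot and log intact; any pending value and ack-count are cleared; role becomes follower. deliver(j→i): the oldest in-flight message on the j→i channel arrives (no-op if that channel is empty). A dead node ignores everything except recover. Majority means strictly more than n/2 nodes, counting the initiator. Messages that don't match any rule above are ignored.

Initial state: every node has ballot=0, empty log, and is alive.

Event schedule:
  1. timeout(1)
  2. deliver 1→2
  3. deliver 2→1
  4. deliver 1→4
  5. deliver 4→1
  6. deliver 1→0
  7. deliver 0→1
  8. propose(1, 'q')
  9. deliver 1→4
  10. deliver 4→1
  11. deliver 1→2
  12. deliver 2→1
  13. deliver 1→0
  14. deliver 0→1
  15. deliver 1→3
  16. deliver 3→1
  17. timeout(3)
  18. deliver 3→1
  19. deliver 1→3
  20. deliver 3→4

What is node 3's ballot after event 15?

1. timeout(1):  <1:cand b6 ->
2. deliver 1→2:  <2:foll b6 ->
3. deliver 2→1:  nop
4. deliver 1→4:  <4:foll b6 ->
5. deliver 4→1:  <1:lead b6 ->
6. deliver 1→0:  <0:foll b6 ->
7. deliver 0→1:  nop
8. propose(1,'q'):  nop
9. deliver 1→4:  <4:foll b6 q>
10. deliver 4→1:  nop
11. deliver 1→2:  <2:foll b6 q>
12. deliver 2→1:  <1:lead b6 q>
13. deliver 1→0:  <0:foll b6 q>
14. deliver 0→1:  nop
15. deliver 1→3:  <3:foll b6 ->

6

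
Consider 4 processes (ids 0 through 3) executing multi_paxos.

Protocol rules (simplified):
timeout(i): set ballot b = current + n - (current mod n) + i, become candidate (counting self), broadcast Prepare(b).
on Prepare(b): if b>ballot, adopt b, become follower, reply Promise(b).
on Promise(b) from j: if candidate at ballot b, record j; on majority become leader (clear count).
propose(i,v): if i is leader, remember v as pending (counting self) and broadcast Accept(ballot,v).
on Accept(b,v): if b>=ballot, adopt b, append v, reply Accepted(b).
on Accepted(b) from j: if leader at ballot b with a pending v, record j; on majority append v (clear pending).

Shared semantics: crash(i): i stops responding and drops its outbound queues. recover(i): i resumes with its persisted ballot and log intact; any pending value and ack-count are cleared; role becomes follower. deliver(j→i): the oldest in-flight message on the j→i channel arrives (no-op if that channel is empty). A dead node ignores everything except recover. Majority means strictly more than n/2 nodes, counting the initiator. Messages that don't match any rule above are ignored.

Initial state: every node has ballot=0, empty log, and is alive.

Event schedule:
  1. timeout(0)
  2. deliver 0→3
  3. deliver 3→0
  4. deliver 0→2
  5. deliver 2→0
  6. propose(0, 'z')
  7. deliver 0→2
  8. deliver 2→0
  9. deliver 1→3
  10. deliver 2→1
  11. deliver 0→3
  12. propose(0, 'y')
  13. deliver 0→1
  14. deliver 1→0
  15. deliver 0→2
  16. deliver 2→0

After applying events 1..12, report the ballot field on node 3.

4

[1] timeout(0) → N0(cand b4 [-])
[2] deliver 0→3 → N3(foll b4 [-])
[3] deliver 3→0 → ∅
[4] deliver 0→2 → N2(foll b4 [-])
[5] deliver 2→0 → N0(lead b4 [-])
[6] propose(0,'z') → ∅
[7] deliver 0→2 → N2(foll b4 [z])
[8] deliver 2→0 → ∅
[9] deliver 1→3 → ∅
[10] deliver 2→1 → ∅
[11] deliver 0→3 → N3(foll b4 [z])
[12] propose(0,'y') → ∅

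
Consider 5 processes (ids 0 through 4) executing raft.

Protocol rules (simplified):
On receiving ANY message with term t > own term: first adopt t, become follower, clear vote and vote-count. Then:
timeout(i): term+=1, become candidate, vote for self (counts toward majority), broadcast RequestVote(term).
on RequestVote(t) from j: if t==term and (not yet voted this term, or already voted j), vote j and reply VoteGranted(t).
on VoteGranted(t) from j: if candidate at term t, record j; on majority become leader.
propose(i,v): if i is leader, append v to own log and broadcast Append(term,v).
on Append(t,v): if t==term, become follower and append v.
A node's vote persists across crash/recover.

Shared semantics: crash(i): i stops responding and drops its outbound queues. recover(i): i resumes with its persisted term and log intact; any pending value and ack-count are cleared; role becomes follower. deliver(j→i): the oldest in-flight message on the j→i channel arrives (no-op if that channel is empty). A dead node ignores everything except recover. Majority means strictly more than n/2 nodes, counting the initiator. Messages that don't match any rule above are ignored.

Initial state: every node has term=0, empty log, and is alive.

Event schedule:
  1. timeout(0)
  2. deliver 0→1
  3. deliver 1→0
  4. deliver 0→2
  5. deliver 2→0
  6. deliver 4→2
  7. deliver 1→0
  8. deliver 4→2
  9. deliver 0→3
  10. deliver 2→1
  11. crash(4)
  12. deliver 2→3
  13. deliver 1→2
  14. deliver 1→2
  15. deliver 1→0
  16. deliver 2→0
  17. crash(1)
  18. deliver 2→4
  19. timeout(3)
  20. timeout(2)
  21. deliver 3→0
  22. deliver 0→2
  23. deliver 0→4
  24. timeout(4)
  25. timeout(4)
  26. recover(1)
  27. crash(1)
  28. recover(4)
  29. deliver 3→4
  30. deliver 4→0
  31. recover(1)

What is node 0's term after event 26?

1

1. timeout(0):  <0:cand t1 ->
2. deliver 0→1:  <1:foll t1 ->
3. deliver 1→0:  nop
4. deliver 0→2:  <2:foll t1 ->
5. deliver 2→0:  <0:lead t1 ->
6. deliver 4→2:  nop
7. deliver 1→0:  nop
8. deliver 4→2:  nop
9. deliver 0→3:  <3:foll t1 ->
10. deliver 2→1:  nop
11. crash(4):  <4:✗foll t0 ->
12. deliver 2→3:  nop
13. deliver 1→2:  nop
14. deliver 1→2:  nop
15. deliver 1→0:  nop
16. deliver 2→0:  nop
17. crash(1):  <1:✗foll t1 ->
18. deliver 2→4:  nop
19. timeout(3):  <3:cand t2 ->
20. timeout(2):  <2:cand t2 ->
21. deliver 3→0:  nop
22. deliver 0→2:  nop
23. deliver 0→4:  nop
24. timeout(4):  nop
25. timeout(4):  nop
26. recover(1):  <1:foll t1 ->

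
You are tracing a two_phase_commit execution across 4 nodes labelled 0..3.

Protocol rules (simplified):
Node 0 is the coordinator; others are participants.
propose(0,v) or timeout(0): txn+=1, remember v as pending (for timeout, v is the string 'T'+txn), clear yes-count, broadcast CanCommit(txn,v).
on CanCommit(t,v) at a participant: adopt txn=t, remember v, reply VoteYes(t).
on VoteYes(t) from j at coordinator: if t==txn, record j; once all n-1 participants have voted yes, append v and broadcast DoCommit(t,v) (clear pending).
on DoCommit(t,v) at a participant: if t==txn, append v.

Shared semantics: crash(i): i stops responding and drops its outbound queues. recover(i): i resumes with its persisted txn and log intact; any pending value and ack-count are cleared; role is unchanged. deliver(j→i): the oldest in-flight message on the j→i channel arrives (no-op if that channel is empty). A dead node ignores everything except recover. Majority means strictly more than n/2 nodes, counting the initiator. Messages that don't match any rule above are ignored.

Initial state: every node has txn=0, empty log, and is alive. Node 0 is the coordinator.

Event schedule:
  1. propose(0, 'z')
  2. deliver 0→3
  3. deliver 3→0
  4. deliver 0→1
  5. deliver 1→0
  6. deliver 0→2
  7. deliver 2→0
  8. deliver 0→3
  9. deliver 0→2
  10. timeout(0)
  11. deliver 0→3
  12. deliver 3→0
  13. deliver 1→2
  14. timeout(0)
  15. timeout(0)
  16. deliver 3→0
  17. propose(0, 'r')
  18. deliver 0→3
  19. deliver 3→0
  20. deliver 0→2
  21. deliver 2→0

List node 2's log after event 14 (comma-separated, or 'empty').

z

after 1 — propose(0,'z'): n0:coor/t1/[-]
after 2 — deliver 0→3: n3:part/t1/[-]
after 3 — deliver 3→0: ·
after 4 — deliver 0→1: n1:part/t1/[-]
after 5 — deliver 1→0: ·
after 6 — deliver 0→2: n2:part/t1/[-]
after 7 — deliver 2→0: n0:coor/t1/[z]
after 8 — deliver 0→3: n3:part/t1/[z]
after 9 — deliver 0→2: n2:part/t1/[z]
after 10 — timeout(0): n0:coor/t2/[z]
after 11 — deliver 0→3: n3:part/t2/[z]
after 12 — deliver 3→0: ·
after 13 — deliver 1→2: ·
after 14 — timeout(0): n0:coor/t3/[z]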